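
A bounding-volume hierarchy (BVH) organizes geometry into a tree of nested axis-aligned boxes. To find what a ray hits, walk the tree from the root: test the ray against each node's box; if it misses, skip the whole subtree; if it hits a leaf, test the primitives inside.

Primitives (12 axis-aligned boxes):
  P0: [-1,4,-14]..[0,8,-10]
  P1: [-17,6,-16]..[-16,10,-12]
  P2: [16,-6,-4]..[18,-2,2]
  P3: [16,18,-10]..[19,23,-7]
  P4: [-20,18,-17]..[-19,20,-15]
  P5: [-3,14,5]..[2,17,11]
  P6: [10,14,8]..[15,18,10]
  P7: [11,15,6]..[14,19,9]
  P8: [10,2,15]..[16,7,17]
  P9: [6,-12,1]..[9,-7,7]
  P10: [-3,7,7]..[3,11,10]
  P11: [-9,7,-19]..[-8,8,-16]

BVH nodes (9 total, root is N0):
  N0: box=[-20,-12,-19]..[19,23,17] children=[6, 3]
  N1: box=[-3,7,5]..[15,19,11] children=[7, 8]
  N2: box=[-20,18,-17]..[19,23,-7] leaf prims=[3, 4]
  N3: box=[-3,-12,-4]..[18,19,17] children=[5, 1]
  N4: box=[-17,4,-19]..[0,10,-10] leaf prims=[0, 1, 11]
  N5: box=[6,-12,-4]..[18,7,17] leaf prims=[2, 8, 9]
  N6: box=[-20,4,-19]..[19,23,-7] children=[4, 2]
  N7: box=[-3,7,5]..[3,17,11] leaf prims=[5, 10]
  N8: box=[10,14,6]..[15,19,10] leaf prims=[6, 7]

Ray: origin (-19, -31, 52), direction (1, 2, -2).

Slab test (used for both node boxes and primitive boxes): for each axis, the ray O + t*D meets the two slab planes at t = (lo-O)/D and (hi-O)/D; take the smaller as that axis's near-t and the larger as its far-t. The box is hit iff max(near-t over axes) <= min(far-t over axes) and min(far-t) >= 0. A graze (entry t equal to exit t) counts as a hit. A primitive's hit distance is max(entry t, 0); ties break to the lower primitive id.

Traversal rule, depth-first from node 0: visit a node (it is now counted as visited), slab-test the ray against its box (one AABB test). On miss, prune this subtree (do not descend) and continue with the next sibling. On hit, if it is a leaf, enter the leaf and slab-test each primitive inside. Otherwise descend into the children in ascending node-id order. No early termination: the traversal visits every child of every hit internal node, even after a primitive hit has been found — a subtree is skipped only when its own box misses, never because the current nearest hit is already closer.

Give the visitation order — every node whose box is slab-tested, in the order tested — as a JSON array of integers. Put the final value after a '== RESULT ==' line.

Trace the traversal:
N0 x:[-1,38] y:[19/2,27] z:[35/2,71/2] -> hit [35/2,27], descend [3, 6]
  N3 x:[16,37] y:[19/2,25] z:[35/2,28] -> hit [35/2,25], descend [1, 5]
    N1 x:[16,34] y:[19,25] z:[41/2,47/2] -> hit [41/2,47/2], descend [7, 8]
      N7 x:[16,22] y:[19,24] z:[41/2,47/2] -> hit [41/2,22] leaf, test {P5(miss), P10@t=21}
      N8 x:[29,34] y:[45/2,25] z:[21,23] -> miss, prune
    N5 x:[25,37] y:[19/2,19] z:[35/2,28] -> miss, prune
  N6 x:[-1,38] y:[35/2,27] z:[59/2,71/2] -> miss, prune

order=[0, 3, 1, 7, 8, 5, 6]  |boxes|=7  |leaves|=1  hit=P10

== RESULT ==
[0, 3, 1, 7, 8, 5, 6]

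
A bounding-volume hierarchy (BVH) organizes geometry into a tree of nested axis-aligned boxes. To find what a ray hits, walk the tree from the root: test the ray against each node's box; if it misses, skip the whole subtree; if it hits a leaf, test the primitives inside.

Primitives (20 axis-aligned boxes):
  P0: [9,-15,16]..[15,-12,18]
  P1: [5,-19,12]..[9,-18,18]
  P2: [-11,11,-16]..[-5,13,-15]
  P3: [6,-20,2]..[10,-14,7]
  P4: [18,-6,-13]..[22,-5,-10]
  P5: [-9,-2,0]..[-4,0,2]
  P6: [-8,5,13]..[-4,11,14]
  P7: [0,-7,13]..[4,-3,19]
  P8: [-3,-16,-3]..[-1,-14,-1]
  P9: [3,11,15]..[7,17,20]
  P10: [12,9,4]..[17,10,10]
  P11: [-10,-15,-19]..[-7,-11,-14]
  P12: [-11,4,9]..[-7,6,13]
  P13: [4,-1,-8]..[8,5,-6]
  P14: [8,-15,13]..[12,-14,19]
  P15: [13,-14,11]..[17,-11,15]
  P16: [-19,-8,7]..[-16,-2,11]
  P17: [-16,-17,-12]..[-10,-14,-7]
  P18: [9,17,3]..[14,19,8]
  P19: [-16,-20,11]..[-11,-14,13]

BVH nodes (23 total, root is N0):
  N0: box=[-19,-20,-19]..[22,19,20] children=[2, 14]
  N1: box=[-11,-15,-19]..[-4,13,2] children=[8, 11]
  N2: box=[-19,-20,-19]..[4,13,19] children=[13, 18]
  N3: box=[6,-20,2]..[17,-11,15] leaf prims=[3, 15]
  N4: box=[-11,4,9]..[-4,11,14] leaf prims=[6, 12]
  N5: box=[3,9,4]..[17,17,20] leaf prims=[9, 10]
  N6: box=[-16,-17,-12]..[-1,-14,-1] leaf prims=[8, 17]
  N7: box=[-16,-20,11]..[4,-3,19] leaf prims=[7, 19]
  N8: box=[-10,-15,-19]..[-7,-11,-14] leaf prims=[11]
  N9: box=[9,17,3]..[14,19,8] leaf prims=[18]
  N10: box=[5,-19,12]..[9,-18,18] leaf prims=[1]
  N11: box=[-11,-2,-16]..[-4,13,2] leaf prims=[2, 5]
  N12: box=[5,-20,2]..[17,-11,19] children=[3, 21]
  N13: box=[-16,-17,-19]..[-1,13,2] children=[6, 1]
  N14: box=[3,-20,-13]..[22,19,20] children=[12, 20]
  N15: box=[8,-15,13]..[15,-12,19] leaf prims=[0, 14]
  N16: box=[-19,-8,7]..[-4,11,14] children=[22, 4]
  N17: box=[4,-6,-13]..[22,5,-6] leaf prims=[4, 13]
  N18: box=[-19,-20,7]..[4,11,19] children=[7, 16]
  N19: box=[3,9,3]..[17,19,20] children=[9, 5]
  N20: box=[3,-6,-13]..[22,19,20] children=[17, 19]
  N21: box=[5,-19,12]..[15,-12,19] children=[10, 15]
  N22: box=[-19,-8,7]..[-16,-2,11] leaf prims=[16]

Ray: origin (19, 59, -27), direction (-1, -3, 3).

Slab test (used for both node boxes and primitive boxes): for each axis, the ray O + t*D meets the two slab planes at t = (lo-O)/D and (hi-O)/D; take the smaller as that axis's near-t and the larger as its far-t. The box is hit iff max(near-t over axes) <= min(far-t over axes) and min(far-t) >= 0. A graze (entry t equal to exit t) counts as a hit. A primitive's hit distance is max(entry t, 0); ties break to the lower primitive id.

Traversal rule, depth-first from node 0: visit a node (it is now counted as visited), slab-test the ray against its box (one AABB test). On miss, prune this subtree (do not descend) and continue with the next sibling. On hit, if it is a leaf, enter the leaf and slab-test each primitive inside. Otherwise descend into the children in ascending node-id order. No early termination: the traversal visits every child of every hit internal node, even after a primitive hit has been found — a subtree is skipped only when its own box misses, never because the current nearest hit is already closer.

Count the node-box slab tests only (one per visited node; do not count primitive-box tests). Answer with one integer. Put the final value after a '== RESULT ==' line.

Walk:
N0 x:[-3,38] y:[40/3,79/3] z:[8/3,47/3] -> hit [40/3,47/3], descend [2, 14]
  N2 x:[15,38] y:[46/3,79/3] z:[8/3,46/3] -> hit [46/3,46/3], descend [13, 18]
    N13 x:[20,35] y:[46/3,76/3] z:[8/3,29/3] -> miss, prune
    N18 x:[15,38] y:[16,79/3] z:[34/3,46/3] -> miss, prune
  N14 x:[-3,16] y:[40/3,79/3] z:[14/3,47/3] -> hit [40/3,47/3], descend [12, 20]
    N12 x:[2,14] y:[70/3,79/3] z:[29/3,46/3] -> miss, prune
    N20 x:[-3,16] y:[40/3,65/3] z:[14/3,47/3] -> hit [40/3,47/3], descend [17, 19]
      N17 x:[-3,15] y:[18,65/3] z:[14/3,7] -> miss, prune
      N19 x:[2,16] y:[40/3,50/3] z:[10,47/3] -> hit [40/3,47/3], descend [5, 9]
        N5 x:[2,16] y:[14,50/3] z:[31/3,47/3] -> hit [14,47/3] leaf, test {P9@t=14, P10(miss)}
        N9 x:[5,10] y:[40/3,14] z:[10,35/3] -> miss, prune

11 AABB tests over nodes [0, 2, 13, 18, 14, 12, 20, 17, 19, 5, 9]; 1 leaf entered; closest P9.

== RESULT ==
11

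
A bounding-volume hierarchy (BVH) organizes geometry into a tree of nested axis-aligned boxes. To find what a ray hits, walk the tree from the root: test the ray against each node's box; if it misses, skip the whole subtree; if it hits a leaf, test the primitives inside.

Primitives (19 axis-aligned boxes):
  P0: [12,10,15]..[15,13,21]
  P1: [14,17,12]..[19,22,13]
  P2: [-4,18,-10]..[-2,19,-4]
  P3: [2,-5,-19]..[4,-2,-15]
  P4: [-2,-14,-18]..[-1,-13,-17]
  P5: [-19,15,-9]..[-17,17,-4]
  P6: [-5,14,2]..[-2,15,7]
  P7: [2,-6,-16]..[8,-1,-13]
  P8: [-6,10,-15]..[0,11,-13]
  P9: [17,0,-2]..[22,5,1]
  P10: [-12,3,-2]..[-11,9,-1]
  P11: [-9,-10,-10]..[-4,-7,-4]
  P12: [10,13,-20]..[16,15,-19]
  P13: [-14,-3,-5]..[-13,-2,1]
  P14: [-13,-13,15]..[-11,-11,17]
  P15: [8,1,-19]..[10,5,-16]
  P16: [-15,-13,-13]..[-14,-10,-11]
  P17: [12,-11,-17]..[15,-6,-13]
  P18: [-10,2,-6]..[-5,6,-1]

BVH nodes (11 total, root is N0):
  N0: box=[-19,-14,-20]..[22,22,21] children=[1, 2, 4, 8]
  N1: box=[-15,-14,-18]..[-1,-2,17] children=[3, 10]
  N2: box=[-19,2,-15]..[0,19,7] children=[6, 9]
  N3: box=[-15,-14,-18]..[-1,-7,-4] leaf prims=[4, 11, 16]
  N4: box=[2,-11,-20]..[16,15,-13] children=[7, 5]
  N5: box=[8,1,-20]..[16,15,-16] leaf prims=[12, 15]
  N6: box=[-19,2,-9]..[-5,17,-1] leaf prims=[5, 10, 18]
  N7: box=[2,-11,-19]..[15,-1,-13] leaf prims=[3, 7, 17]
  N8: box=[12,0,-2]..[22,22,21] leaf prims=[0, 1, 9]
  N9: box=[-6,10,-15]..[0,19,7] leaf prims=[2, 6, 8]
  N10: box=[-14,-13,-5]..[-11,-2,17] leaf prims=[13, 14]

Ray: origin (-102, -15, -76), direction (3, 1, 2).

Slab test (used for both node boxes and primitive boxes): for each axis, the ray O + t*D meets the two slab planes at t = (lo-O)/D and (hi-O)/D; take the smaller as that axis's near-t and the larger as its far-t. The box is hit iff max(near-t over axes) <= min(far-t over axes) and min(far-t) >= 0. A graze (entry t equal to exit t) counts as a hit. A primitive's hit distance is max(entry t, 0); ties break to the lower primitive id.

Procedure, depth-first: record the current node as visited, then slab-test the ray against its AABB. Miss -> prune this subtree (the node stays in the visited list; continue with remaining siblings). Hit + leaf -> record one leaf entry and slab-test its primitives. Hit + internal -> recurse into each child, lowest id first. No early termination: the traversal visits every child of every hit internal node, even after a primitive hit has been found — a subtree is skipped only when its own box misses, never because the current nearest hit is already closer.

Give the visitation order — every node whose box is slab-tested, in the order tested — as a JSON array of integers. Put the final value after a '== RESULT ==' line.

Walk:
N0 x:[83/3,124/3] y:[1,37] z:[28,97/2] -> hit [28,37], descend [1, 2, 4, 8]
  N1 x:[29,101/3] y:[1,13] z:[29,93/2] -> miss, prune
  N2 x:[83/3,34] y:[17,34] z:[61/2,83/2] -> hit [61/2,34], descend [6, 9]
    N6 x:[83/3,97/3] y:[17,32] z:[67/2,75/2] -> miss, prune
    N9 x:[32,34] y:[25,34] z:[61/2,83/2] -> hit [32,34] leaf, test {P2@t=33, P6(miss), P8(miss)}
  N4 x:[104/3,118/3] y:[4,30] z:[28,63/2] -> miss, prune
  N8 x:[38,124/3] y:[15,37] z:[37,97/2] -> miss, prune

order=[0, 1, 2, 6, 9, 4, 8]  |boxes|=7  |leaves|=1  hit=P2

== RESULT ==
[0, 1, 2, 6, 9, 4, 8]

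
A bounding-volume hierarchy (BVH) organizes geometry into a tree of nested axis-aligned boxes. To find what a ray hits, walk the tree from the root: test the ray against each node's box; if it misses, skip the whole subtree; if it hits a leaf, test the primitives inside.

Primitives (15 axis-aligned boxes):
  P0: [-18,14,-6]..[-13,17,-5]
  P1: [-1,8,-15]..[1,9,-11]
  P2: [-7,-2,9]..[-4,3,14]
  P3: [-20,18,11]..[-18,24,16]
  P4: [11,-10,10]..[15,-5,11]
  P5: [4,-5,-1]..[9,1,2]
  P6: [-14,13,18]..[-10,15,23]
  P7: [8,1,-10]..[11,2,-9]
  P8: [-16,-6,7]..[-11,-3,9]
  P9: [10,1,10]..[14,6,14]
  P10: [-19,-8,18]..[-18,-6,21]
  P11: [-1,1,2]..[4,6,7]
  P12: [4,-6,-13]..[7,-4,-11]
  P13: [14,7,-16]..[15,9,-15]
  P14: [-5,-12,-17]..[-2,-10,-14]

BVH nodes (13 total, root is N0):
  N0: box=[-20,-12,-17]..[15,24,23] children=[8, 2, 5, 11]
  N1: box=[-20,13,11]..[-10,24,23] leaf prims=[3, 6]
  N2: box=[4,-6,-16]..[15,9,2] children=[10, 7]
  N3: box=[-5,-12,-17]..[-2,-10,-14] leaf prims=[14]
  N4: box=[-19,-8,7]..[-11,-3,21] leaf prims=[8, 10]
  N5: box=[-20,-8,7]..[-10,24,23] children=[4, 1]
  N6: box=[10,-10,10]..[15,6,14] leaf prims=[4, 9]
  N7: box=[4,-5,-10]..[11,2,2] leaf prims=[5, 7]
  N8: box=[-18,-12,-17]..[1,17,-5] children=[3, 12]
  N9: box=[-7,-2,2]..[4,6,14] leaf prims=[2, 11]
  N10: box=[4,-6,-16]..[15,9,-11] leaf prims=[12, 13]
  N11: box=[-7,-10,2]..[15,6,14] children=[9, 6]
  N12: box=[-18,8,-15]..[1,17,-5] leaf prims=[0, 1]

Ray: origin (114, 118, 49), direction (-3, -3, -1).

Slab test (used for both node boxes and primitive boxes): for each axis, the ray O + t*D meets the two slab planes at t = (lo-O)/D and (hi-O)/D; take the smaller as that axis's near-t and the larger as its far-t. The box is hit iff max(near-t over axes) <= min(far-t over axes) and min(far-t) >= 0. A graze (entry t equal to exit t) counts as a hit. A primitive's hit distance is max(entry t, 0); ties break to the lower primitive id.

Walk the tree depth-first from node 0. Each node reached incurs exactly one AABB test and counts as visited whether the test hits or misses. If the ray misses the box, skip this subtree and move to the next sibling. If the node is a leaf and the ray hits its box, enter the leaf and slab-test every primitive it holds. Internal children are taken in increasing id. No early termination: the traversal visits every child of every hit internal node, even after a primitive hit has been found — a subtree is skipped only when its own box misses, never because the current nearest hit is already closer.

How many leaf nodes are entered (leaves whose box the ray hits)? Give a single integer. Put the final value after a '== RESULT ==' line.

Traverse from the root:
N0 x:[33,134/3] y:[94/3,130/3] z:[26,66] -> hit [33,130/3], descend [2, 5, 8, 11]
  N2 x:[33,110/3] y:[109/3,124/3] z:[47,65] -> miss, prune
  N5 x:[124/3,134/3] y:[94/3,42] z:[26,42] -> hit [124/3,42], descend [1, 4]
    N1 x:[124/3,134/3] y:[94/3,35] z:[26,38] -> miss, prune
    N4 x:[125/3,133/3] y:[121/3,42] z:[28,42] -> hit [125/3,42] leaf, test {P8(miss), P10(miss)}
  N8 x:[113/3,44] y:[101/3,130/3] z:[54,66] -> miss, prune
  N11 x:[33,121/3] y:[112/3,128/3] z:[35,47] -> hit [112/3,121/3], descend [6, 9]
    N6 x:[33,104/3] y:[112/3,128/3] z:[35,39] -> miss, prune
    N9 x:[110/3,121/3] y:[112/3,40] z:[35,47] -> hit [112/3,40] leaf, test {P2@t=118/3, P11(miss)}

order=[0, 2, 5, 1, 4, 8, 11, 6, 9]  |boxes|=9  |leaves|=2  hit=P2

== RESULT ==
2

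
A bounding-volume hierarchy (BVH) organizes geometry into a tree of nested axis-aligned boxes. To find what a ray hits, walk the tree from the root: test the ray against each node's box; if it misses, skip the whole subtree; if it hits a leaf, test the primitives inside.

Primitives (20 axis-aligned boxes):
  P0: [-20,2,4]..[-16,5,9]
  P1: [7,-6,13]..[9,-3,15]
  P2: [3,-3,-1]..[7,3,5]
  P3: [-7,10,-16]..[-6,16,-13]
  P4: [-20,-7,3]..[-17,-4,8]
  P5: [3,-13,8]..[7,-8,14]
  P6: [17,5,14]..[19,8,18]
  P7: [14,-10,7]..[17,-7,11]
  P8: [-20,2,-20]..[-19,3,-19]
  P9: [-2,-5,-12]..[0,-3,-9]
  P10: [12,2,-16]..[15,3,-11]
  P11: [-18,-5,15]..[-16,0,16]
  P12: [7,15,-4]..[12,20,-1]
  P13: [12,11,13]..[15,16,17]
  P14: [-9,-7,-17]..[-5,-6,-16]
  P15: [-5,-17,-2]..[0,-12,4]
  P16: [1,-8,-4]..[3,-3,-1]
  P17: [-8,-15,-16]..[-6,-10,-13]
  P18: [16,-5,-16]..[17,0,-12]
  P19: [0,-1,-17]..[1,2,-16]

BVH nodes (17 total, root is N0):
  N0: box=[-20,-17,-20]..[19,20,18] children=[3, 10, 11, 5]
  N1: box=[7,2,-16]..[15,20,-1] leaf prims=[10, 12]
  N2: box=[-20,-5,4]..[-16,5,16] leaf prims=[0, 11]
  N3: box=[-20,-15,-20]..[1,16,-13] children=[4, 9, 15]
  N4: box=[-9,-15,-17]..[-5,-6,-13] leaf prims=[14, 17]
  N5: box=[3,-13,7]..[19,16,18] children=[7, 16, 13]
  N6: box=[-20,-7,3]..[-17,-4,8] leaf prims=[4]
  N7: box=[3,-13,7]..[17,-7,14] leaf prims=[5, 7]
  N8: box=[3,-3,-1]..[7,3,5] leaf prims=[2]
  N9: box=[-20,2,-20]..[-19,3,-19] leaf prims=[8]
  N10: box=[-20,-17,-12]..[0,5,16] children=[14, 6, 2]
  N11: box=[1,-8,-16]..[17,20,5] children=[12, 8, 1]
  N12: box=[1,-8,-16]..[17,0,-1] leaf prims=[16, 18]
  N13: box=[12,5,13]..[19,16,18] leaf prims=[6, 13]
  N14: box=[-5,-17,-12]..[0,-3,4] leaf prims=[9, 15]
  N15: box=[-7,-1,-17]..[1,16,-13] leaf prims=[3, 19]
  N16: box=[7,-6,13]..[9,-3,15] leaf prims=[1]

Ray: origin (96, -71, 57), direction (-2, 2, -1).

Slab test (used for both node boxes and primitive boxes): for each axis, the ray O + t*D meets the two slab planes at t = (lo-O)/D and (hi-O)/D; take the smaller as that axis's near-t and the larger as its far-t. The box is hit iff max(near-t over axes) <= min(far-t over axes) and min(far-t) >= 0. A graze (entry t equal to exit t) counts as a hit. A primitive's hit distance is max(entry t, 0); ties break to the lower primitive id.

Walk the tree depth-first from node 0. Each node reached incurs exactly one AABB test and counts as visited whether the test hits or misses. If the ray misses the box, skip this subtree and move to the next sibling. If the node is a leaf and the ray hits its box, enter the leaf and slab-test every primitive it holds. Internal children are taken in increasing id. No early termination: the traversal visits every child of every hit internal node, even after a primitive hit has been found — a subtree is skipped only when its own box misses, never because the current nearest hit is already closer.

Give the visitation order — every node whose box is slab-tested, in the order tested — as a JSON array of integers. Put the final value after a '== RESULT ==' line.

Walk:
N0 x:[77/2,58] y:[27,91/2] z:[39,77] -> hit [39,91/2], descend [3, 5, 10, 11]
  N3 x:[95/2,58] y:[28,87/2] z:[70,77] -> miss, prune
  N5 x:[77/2,93/2] y:[29,87/2] z:[39,50] -> hit [39,87/2], descend [7, 13, 16]
    N7 x:[79/2,93/2] y:[29,32] z:[43,50] -> miss, prune
    N13 x:[77/2,42] y:[38,87/2] z:[39,44] -> hit [39,42] leaf, test {P6@t=39, P13@t=41}
    N16 x:[87/2,89/2] y:[65/2,34] z:[42,44] -> miss, prune
  N10 x:[48,58] y:[27,38] z:[41,69] -> miss, prune
  N11 x:[79/2,95/2] y:[63/2,91/2] z:[52,73] -> miss, prune

8 AABB tests over nodes [0, 3, 5, 7, 13, 16, 10, 11]; 1 leaf entered; closest P6.

== RESULT ==
[0, 3, 5, 7, 13, 16, 10, 11]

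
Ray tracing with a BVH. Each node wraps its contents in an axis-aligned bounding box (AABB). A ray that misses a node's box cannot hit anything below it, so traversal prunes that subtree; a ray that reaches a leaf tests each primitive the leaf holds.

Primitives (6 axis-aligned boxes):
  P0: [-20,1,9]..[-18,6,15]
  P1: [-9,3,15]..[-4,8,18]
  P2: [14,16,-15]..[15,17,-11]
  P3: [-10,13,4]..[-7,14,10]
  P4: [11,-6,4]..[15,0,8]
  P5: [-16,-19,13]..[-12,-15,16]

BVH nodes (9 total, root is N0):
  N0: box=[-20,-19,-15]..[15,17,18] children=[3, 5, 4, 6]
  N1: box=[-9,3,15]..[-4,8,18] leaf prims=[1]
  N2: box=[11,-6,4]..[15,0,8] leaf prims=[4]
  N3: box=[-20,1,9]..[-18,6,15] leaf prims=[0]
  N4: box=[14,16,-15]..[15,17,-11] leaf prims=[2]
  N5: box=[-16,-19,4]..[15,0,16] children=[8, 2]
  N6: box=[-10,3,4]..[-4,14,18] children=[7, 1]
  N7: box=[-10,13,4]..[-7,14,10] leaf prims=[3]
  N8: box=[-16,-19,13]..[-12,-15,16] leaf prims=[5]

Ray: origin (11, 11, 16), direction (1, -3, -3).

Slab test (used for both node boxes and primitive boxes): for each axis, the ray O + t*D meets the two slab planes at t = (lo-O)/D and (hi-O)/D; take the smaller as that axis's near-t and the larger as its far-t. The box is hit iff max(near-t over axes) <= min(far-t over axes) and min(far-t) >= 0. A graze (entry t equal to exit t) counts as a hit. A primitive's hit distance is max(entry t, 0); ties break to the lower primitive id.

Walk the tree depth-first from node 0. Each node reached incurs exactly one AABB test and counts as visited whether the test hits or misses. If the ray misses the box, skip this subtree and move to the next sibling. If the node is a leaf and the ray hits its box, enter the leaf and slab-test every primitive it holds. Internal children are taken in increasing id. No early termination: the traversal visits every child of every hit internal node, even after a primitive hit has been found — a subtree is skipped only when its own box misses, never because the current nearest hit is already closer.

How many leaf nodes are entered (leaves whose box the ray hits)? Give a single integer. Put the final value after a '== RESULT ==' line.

Walk:
N0 x:[-31,4] y:[-2,10] z:[-2/3,31/3] -> hit [-2/3,4], descend [3, 4, 5, 6]
  N3 x:[-31,-29] y:[5/3,10/3] z:[1/3,7/3] -> miss, prune
  N4 x:[3,4] y:[-2,-5/3] z:[9,31/3] -> miss, prune
  N5 x:[-27,4] y:[11/3,10] z:[0,4] -> hit [11/3,4], descend [2, 8]
    N2 x:[0,4] y:[11/3,17/3] z:[8/3,4] -> hit [11/3,4] leaf, test {P4@t=11/3}
    N8 x:[-27,-23] y:[26/3,10] z:[0,1] -> miss, prune
  N6 x:[-21,-15] y:[-1,8/3] z:[-2/3,4] -> miss, prune

order=[0, 3, 4, 5, 2, 8, 6]  |boxes|=7  |leaves|=1  hit=P4

== RESULT ==
1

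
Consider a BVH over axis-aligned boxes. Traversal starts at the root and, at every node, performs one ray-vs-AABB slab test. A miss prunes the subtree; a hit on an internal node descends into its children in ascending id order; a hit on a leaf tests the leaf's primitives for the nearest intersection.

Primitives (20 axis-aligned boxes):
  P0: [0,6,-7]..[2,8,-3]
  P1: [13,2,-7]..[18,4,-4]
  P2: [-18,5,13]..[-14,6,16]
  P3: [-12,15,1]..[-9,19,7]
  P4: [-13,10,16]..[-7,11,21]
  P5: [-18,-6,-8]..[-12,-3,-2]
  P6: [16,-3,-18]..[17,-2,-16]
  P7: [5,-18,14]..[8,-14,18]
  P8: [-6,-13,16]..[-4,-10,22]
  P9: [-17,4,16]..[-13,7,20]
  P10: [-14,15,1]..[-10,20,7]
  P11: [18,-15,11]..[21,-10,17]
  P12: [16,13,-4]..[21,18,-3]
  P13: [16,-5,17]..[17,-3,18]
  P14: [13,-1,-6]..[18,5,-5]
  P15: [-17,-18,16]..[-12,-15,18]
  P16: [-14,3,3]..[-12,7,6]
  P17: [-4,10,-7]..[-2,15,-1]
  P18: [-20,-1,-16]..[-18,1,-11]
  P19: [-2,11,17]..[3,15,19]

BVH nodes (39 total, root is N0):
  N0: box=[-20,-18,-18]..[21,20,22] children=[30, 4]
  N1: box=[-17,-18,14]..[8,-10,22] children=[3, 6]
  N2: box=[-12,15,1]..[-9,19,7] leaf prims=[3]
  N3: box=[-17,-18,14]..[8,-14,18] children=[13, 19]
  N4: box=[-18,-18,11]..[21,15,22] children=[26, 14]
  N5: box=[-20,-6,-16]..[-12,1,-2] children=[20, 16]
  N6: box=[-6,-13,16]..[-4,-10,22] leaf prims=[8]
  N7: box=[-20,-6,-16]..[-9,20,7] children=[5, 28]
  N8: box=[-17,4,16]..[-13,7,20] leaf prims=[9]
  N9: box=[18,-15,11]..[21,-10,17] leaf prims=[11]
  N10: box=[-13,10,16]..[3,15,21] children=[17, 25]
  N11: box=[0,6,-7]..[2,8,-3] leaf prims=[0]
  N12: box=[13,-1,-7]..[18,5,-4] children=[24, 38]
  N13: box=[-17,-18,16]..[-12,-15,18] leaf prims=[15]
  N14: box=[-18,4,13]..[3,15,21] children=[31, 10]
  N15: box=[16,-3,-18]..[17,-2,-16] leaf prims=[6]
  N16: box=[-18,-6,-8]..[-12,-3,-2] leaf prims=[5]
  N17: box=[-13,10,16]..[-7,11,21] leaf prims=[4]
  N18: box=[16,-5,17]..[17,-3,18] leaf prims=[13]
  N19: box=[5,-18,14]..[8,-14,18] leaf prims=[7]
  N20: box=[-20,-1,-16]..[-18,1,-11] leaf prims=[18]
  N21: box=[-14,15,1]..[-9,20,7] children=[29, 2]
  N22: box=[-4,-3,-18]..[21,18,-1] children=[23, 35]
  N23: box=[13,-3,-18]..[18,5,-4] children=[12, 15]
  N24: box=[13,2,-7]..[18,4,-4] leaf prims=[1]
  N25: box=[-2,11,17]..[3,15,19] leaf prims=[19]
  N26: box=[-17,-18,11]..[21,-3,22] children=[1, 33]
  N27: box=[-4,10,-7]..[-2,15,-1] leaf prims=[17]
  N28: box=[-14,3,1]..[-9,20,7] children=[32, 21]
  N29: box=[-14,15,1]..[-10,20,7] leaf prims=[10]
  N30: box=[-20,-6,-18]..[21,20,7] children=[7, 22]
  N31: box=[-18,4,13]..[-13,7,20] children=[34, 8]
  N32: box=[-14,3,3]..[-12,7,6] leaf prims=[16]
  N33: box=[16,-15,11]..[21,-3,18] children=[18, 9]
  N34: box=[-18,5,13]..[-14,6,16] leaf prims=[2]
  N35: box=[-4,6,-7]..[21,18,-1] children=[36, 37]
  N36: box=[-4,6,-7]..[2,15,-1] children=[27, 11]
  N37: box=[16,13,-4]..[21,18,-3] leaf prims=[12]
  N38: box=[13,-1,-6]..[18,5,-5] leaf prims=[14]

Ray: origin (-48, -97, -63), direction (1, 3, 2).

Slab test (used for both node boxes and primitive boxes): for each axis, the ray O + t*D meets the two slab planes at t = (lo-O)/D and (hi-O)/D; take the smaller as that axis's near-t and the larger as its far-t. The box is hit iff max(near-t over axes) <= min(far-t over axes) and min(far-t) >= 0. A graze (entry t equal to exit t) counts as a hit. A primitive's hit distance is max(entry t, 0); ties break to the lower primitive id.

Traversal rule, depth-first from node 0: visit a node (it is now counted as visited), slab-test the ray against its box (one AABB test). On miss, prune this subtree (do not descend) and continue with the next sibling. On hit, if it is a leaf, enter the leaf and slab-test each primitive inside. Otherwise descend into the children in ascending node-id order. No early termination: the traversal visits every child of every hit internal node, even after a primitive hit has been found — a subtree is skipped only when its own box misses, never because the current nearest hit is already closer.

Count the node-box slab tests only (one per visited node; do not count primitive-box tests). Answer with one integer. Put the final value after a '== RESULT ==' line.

Trace the traversal:
N0 x:[28,69] y:[79/3,39] z:[45/2,85/2] -> hit [28,39], descend [4, 30]
  N4 x:[30,69] y:[79/3,112/3] z:[37,85/2] -> hit [37,112/3], descend [14, 26]
    N14 x:[30,51] y:[101/3,112/3] z:[38,42] -> miss, prune
    N26 x:[31,69] y:[79/3,94/3] z:[37,85/2] -> miss, prune
  N30 x:[28,69] y:[91/3,39] z:[45/2,35] -> hit [91/3,35], descend [7, 22]
    N7 x:[28,39] y:[91/3,39] z:[47/2,35] -> hit [91/3,35], descend [5, 28]
      N5 x:[28,36] y:[91/3,98/3] z:[47/2,61/2] -> hit [91/3,61/2], descend [16, 20]
        N16 x:[30,36] y:[91/3,94/3] z:[55/2,61/2] -> hit [91/3,61/2] leaf, test {P5@t=91/3}
        N20 x:[28,30] y:[32,98/3] z:[47/2,26] -> miss, prune
      N28 x:[34,39] y:[100/3,39] z:[32,35] -> hit [34,35], descend [21, 32]
        N21 x:[34,39] y:[112/3,39] z:[32,35] -> miss, prune
        N32 x:[34,36] y:[100/3,104/3] z:[33,69/2] -> hit [34,69/2] leaf, test {P16@t=34}
    N22 x:[44,69] y:[94/3,115/3] z:[45/2,31] -> miss, prune

13 AABB tests over nodes [0, 4, 14, 26, 30, 7, 5, 16, 20, 28, 21, 32, 22]; 2 leaves entered; closest P5.

== RESULT ==
13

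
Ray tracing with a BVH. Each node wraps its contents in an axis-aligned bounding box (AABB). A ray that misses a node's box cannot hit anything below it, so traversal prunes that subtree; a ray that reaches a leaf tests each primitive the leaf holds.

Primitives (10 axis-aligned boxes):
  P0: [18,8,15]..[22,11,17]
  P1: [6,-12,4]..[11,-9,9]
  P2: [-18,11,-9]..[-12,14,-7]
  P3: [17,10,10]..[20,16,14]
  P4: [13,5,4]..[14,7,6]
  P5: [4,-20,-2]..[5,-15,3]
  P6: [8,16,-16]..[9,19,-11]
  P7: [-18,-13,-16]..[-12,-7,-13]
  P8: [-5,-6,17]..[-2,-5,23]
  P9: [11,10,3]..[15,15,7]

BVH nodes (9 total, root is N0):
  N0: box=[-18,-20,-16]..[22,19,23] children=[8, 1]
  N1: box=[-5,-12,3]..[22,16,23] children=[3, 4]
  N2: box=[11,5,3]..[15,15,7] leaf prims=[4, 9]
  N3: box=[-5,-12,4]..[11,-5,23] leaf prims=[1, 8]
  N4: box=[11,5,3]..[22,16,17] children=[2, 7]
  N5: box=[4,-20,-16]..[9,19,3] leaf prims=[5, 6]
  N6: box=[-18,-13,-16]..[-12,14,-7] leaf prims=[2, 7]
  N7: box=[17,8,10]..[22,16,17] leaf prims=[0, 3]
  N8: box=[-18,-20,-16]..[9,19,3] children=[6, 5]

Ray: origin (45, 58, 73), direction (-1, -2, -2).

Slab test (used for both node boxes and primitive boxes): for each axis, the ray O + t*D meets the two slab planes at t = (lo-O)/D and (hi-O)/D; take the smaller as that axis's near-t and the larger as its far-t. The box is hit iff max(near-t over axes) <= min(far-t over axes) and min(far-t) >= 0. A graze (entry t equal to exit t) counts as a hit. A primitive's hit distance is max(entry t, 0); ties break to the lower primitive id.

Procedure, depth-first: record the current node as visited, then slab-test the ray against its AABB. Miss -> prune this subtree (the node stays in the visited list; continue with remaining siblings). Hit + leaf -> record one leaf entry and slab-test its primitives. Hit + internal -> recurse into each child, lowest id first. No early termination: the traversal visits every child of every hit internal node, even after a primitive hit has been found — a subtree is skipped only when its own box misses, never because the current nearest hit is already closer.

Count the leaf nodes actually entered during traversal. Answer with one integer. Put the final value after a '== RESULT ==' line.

Walk:
N0 x:[23,63] y:[39/2,39] z:[25,89/2] -> hit [25,39], descend [1, 8]
  N1 x:[23,50] y:[21,35] z:[25,35] -> hit [25,35], descend [3, 4]
    N3 x:[34,50] y:[63/2,35] z:[25,69/2] -> hit [34,69/2] leaf, test {P1@t=34, P8(miss)}
    N4 x:[23,34] y:[21,53/2] z:[28,35] -> miss, prune
  N8 x:[36,63] y:[39/2,39] z:[35,89/2] -> hit [36,39], descend [5, 6]
    N5 x:[36,41] y:[39/2,39] z:[35,89/2] -> hit [36,39] leaf, test {P5(miss), P6(miss)}
    N6 x:[57,63] y:[22,71/2] z:[40,89/2] -> miss, prune

order=[0, 1, 3, 4, 8, 5, 6]  |boxes|=7  |leaves|=2  hit=P1

== RESULT ==
2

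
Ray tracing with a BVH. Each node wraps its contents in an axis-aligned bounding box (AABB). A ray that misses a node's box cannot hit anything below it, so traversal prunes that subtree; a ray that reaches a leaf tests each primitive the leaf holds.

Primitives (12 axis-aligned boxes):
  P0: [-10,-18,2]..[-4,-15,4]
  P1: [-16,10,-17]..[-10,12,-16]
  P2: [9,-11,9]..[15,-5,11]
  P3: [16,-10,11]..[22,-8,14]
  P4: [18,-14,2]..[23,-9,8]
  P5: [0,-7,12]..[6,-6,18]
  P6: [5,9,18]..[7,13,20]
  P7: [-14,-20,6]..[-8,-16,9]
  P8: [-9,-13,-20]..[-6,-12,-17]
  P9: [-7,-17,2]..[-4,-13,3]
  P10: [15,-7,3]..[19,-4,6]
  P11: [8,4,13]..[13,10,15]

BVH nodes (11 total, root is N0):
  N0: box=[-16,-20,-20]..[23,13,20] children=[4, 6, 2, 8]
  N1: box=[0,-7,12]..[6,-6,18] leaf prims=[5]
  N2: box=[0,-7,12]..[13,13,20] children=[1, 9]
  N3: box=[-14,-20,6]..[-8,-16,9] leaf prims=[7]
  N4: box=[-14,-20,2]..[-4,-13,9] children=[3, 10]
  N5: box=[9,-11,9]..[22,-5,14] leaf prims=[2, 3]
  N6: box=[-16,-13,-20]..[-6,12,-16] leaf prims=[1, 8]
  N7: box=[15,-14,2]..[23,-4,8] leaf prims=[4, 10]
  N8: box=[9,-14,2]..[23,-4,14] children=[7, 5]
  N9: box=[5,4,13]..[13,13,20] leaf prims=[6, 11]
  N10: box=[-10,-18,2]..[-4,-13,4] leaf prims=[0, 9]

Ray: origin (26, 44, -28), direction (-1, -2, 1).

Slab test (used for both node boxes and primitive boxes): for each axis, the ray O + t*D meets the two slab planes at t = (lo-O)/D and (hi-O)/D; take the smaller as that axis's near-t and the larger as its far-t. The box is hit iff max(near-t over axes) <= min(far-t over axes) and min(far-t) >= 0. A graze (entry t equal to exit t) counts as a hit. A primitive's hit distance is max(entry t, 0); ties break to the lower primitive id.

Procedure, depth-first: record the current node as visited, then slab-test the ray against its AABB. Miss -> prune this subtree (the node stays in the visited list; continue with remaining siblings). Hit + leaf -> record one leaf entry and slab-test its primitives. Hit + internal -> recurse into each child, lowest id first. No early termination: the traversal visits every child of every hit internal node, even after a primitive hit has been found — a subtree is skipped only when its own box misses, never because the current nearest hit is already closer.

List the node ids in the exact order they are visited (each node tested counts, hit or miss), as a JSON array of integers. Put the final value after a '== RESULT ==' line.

Walk:
N0 x:[3,42] y:[31/2,32] z:[8,48] -> hit [31/2,32], descend [2, 4, 6, 8]
  N2 x:[13,26] y:[31/2,51/2] z:[40,48] -> miss, prune
  N4 x:[30,40] y:[57/2,32] z:[30,37] -> hit [30,32], descend [3, 10]
    N3 x:[34,40] y:[30,32] z:[34,37] -> miss, prune
    N10 x:[30,36] y:[57/2,31] z:[30,32] -> hit [30,31] leaf, test {P0@t=30, P9@t=30}
  N6 x:[32,42] y:[16,57/2] z:[8,12] -> miss, prune
  N8 x:[3,17] y:[24,29] z:[30,42] -> miss, prune

order=[0, 2, 4, 3, 10, 6, 8]  |boxes|=7  |leaves|=1  hit=P0

== RESULT ==
[0, 2, 4, 3, 10, 6, 8]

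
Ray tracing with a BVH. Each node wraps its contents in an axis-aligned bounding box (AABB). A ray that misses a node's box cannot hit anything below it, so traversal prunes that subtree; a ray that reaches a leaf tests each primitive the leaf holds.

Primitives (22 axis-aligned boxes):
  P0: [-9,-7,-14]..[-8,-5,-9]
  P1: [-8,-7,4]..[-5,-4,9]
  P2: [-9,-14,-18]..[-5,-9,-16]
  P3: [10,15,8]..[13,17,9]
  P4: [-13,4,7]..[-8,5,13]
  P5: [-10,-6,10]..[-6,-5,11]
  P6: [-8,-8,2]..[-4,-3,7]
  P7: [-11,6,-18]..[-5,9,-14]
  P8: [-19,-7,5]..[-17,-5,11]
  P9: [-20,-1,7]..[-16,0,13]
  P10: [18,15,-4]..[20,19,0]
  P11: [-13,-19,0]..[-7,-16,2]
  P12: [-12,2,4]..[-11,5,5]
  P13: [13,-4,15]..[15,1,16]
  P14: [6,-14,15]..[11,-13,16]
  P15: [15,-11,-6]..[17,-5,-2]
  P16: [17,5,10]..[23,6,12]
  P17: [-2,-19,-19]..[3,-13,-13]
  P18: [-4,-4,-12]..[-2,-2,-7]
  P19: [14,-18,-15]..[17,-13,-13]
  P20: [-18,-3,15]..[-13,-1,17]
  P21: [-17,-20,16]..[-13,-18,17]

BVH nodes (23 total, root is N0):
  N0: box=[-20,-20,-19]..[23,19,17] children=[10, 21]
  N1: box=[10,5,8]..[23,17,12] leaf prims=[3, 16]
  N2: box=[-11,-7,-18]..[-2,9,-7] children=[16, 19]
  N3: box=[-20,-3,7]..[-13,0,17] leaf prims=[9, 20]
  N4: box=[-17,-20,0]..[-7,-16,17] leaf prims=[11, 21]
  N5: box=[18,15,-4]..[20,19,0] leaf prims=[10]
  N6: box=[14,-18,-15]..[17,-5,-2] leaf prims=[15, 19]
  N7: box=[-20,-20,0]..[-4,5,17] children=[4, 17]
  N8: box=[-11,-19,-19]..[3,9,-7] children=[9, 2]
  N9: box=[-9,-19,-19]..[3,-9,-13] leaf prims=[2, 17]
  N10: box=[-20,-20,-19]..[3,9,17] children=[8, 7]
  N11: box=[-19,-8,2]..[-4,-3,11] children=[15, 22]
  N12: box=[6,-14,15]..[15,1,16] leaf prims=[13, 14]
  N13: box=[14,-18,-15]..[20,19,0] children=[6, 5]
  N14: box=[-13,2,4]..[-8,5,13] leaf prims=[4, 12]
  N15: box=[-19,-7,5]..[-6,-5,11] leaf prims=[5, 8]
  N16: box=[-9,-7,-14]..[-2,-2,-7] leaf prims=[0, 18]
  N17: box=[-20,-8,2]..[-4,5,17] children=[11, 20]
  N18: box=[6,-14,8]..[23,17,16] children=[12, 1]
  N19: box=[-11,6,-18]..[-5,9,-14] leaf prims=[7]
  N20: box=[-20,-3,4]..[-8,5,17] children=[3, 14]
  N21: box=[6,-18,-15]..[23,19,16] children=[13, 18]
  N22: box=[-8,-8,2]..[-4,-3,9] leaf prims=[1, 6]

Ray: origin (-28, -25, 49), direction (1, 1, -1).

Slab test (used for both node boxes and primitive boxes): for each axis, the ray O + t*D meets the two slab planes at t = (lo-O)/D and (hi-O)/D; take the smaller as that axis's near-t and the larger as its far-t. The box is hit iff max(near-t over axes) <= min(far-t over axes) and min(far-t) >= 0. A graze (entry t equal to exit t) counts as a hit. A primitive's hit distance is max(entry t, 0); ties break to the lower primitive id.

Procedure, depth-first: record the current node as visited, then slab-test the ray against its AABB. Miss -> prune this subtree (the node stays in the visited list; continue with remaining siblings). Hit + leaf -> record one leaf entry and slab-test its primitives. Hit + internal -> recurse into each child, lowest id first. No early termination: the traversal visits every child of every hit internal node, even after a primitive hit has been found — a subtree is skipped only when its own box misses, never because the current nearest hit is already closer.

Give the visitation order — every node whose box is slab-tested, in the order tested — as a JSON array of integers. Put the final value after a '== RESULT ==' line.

Trace the traversal:
N0 x:[8,51] y:[5,44] z:[32,68] -> hit [32,44], descend [10, 21]
  N10 x:[8,31] y:[5,34] z:[32,68] -> miss, prune
  N21 x:[34,51] y:[7,44] z:[33,64] -> hit [34,44], descend [13, 18]
    N13 x:[42,48] y:[7,44] z:[49,64] -> miss, prune
    N18 x:[34,51] y:[11,42] z:[33,41] -> hit [34,41], descend [1, 12]
      N1 x:[38,51] y:[30,42] z:[37,41] -> hit [38,41] leaf, test {P3@t=40, P16(miss)}
      N12 x:[34,43] y:[11,26] z:[33,34] -> miss, prune

Summary -> nodes [0, 10, 21, 13, 18, 1, 12]; box-tests=7; leaf-entries=1; first=P3

== RESULT ==
[0, 10, 21, 13, 18, 1, 12]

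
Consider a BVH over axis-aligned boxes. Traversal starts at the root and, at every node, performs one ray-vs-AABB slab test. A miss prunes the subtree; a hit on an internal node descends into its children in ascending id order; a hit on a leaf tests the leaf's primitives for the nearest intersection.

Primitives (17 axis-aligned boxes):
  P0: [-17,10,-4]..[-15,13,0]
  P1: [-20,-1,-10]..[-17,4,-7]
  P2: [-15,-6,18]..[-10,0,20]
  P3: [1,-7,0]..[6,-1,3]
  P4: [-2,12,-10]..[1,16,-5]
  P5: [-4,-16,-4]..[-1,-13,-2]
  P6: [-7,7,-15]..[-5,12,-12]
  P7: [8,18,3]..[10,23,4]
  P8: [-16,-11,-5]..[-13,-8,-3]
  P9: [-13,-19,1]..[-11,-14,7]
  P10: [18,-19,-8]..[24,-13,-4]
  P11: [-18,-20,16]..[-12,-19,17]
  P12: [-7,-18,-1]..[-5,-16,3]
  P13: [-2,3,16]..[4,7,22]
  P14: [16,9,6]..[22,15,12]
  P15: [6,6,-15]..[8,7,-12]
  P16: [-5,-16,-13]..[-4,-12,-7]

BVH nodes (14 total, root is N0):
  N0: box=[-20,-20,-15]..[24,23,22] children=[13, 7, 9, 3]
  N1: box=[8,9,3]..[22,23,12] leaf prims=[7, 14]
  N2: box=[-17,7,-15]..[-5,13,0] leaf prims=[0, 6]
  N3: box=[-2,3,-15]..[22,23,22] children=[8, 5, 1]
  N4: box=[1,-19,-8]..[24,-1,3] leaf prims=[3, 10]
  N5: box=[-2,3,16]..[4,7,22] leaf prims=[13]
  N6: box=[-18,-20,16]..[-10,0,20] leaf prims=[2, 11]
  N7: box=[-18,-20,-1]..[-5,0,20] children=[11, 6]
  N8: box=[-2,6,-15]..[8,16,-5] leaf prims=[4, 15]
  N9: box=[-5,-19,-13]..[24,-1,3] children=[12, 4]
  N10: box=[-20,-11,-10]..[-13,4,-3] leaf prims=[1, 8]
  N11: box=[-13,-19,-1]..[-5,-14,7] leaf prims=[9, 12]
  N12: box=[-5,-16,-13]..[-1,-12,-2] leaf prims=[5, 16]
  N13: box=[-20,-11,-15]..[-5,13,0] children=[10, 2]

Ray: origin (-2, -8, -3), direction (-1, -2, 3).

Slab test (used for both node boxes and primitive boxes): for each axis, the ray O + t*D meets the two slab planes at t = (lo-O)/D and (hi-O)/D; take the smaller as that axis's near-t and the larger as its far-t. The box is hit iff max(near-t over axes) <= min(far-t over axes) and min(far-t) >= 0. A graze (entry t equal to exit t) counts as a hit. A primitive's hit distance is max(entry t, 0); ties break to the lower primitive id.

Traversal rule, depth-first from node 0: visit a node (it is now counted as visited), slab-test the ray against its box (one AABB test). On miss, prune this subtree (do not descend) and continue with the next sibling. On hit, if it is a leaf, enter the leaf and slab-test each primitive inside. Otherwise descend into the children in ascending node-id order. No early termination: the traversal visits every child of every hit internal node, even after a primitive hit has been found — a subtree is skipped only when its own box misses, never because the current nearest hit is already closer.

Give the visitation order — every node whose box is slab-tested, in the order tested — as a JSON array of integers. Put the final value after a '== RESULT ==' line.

Walk:
N0 x:[-26,18] y:[-31/2,6] z:[-4,25/3] -> hit [-4,6], descend [3, 7, 9, 13]
  N3 x:[-24,0] y:[-31/2,-11/2] z:[-4,25/3] -> miss, prune
  N7 x:[3,16] y:[-4,6] z:[2/3,23/3] -> hit [3,6], descend [6, 11]
    N6 x:[8,16] y:[-4,6] z:[19/3,23/3] -> miss, prune
    N11 x:[3,11] y:[3,11/2] z:[2/3,10/3] -> hit [3,10/3] leaf, test {P9(miss), P12(miss)}
  N9 x:[-26,3] y:[-7/2,11/2] z:[-10/3,2] -> hit [-10/3,2], descend [4, 12]
    N4 x:[-26,-3] y:[-7/2,11/2] z:[-5/3,2] -> miss, prune
    N12 x:[-1,3] y:[2,4] z:[-10/3,1/3] -> miss, prune
  N13 x:[3,18] y:[-21/2,3/2] z:[-4,1] -> miss, prune

9 AABB tests over nodes [0, 3, 7, 6, 11, 9, 4, 12, 13]; 1 leaf entered; closest miss.

== RESULT ==
[0, 3, 7, 6, 11, 9, 4, 12, 13]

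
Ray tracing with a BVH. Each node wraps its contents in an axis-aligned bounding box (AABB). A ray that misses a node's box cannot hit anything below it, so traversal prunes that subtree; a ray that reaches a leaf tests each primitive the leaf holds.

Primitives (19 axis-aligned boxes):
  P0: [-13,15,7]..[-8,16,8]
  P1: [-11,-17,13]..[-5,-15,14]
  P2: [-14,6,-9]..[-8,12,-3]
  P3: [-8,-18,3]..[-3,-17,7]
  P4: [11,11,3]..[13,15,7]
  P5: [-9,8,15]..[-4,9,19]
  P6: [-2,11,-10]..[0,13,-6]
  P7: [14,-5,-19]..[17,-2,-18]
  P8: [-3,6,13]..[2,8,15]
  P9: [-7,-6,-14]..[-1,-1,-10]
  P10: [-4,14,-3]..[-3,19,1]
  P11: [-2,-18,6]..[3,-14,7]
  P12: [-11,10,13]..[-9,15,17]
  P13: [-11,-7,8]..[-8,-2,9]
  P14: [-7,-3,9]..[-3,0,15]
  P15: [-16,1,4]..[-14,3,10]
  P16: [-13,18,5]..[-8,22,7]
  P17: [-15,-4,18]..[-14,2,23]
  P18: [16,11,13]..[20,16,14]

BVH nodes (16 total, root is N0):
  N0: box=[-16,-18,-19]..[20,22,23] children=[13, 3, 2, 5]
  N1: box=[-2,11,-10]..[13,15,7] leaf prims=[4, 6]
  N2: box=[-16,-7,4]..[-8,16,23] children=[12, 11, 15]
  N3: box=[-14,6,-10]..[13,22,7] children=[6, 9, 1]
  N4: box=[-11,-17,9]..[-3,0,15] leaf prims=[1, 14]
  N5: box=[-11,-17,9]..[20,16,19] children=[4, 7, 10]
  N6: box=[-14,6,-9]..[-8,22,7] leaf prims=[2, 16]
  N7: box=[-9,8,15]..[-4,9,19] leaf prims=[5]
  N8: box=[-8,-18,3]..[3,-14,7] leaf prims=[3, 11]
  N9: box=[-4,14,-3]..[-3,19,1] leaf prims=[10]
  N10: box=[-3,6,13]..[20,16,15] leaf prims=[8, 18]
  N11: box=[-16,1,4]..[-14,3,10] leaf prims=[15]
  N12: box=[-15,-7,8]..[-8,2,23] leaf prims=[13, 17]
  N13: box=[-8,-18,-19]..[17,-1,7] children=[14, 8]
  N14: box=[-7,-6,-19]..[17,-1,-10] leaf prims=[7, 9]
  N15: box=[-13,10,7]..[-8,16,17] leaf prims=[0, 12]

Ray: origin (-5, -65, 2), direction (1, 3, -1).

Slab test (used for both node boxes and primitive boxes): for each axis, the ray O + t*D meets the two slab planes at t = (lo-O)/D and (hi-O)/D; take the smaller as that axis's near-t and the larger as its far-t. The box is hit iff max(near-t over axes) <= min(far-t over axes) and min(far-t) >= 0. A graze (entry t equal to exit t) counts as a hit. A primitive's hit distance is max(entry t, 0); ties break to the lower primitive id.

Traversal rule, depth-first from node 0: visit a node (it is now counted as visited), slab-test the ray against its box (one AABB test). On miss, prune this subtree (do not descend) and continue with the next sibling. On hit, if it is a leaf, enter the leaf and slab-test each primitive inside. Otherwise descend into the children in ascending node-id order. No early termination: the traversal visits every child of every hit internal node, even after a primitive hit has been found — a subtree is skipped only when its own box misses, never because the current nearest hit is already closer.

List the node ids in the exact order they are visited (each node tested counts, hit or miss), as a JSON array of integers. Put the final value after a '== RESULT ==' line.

Trace the traversal:
N0 x:[-11,25] y:[47/3,29] z:[-21,21] -> hit [47/3,21], descend [2, 3, 5, 13]
  N2 x:[-11,-3] y:[58/3,27] z:[-21,-2] -> miss, prune
  N3 x:[-9,18] y:[71/3,29] z:[-5,12] -> miss, prune
  N5 x:[-6,25] y:[16,27] z:[-17,-7] -> miss, prune
  N13 x:[-3,22] y:[47/3,64/3] z:[-5,21] -> hit [47/3,21], descend [8, 14]
    N8 x:[-3,8] y:[47/3,17] z:[-5,-1] -> miss, prune
    N14 x:[-2,22] y:[59/3,64/3] z:[12,21] -> hit [59/3,21] leaf, test {P7@t=20, P9(miss)}

Visited [0, 2, 3, 5, 13, 8, 14]. Tests: 7 box, 1 leaf. Nearest: P7.

== RESULT ==
[0, 2, 3, 5, 13, 8, 14]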